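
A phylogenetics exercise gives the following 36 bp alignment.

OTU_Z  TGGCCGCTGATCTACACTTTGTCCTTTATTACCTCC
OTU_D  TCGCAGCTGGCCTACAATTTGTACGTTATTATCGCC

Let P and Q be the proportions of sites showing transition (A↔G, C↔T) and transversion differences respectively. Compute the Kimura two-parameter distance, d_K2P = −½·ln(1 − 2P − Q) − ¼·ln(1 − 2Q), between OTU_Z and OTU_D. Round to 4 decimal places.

0.3041

Mismatches occur at site 2 (G/C, transversion), site 5 (C/A, transversion), site 10 (A/G, transition), site 11 (T/C, transition), site 17 (C/A, transversion), site 23 (C/A, transversion), site 25 (T/G, transversion), site 32 (C/T, transition), site 34 (T/G, transversion).
Of the 9 differences, 3 transitions and 6 transversions over 36 sites: P = 3/36 = 0.083333, Q = 6/36 = 0.166667.
d = −0.5·ln(0.666667) − 0.25·ln(0.666666) = −0.5·(-0.405465) − 0.25·(-0.405466) = 0.3041.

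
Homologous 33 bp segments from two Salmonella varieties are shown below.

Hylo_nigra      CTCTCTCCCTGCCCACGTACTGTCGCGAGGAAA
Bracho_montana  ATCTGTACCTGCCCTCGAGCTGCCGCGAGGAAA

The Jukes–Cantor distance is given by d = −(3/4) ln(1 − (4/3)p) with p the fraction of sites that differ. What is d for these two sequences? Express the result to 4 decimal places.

0.2493

Differing sites — 1:C/A; 5:C/G; 7:C/A; 15:A/T; 18:T/A; 19:A/G; 23:T/C.
p = 7/33 = 0.212121.
d = −0.75 · ln(1 − (4/3)·0.212121) = −0.75 · ln(0.717172) = −0.75 · (-0.332440) = 0.2493.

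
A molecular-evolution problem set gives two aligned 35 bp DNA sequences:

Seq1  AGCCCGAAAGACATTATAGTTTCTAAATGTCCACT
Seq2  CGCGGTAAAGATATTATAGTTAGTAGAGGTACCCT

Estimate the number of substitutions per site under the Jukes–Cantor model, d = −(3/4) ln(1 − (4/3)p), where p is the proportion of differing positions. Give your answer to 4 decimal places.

0.4073

Differing sites — 1:A/C; 4:C/G; 5:C/G; 6:G/T; 12:C/T; 22:T/A; 23:C/G; 26:A/G; 28:T/G; 31:C/A; 33:A/C.
p = 11/35 = 0.314286.
d = −0.75 · ln(1 − (4/3)·0.314286) = −0.75 · ln(0.580952) = −0.75 · (-0.543087) = 0.4073.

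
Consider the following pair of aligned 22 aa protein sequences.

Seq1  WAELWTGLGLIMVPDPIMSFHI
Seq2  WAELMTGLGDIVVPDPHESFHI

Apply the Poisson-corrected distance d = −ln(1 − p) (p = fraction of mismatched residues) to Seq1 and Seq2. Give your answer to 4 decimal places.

0.2578

The sequences differ at positions 5 (W/M), 10 (L/D), 12 (M/V), 17 (I/H), 18 (M/E).
p = 5/22 = 0.227273.
d = −ln(1 − 0.227273) = −ln(0.772727) = 0.2578.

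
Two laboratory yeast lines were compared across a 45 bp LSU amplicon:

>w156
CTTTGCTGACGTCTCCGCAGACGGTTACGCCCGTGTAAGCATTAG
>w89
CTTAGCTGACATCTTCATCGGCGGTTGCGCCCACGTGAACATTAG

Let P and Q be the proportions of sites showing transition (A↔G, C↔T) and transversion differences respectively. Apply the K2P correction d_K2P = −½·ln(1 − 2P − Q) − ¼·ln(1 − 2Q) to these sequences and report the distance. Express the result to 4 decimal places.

Mismatches occur at site 4 (T↔A, transversion), site 11 (G↔A, transition), site 15 (C↔T, transition), site 17 (G↔A, transition), site 18 (C↔T, transition), site 19 (A↔C, transversion), site 21 (A↔G, transition), site 27 (A↔G, transition), site 33 (G↔A, transition), site 34 (T↔C, transition), site 37 (A↔G, transition), site 39 (G↔A, transition).
Of the 12 differences, 10 transitions and 2 transversions over 45 sites: P = 10/45 = 0.222222, Q = 2/45 = 0.044444.
d = −0.5·ln(0.511112) − 0.25·ln(0.911112) = −0.5·(-0.671167) − 0.25·(-0.093089) = 0.3589.

0.3589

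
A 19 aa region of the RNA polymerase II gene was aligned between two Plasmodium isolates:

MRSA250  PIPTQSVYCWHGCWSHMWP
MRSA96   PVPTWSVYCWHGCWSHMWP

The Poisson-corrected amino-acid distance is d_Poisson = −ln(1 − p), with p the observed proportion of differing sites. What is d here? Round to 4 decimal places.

0.1112

Mismatches occur at site 2 (I/V), site 5 (Q/W).
p = 2/19 = 0.105263.
d = −ln(1 − 0.105263) = −ln(0.894737) = 0.1112.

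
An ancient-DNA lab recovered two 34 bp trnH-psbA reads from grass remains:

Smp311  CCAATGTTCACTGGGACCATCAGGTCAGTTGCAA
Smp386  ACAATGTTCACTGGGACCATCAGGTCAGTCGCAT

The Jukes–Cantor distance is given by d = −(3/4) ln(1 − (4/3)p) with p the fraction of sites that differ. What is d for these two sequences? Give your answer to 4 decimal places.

Differing sites — 1:C/A; 30:T/C; 34:A/T.
p = 3/34 = 0.088235.
d = −0.75 · ln(1 − (4/3)·0.088235) = −0.75 · ln(0.882353) = −0.75 · (-0.125163) = 0.0939.

0.0939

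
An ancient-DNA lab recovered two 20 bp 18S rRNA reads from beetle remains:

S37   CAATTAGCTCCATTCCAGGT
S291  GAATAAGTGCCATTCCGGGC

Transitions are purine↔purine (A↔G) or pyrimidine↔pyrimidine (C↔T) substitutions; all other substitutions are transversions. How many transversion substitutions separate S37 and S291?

The sequences differ at positions 1 (C/G, transversion), 5 (T/A, transversion), 8 (C/T, transition), 9 (T/G, transversion), 17 (A/G, transition), 20 (T/C, transition).
Of the 6 differences, 3 transitions and 3 transversions, so the answer is 3.

3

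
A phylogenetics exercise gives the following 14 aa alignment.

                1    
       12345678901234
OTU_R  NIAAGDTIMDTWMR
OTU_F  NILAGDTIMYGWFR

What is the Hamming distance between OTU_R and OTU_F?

4

Mismatches occur at site 3 (A↔L), site 10 (D↔Y), site 11 (T↔G), site 13 (M↔F).
That gives 4 mismatches out of 14 aligned sites, so the Hamming distance is 4.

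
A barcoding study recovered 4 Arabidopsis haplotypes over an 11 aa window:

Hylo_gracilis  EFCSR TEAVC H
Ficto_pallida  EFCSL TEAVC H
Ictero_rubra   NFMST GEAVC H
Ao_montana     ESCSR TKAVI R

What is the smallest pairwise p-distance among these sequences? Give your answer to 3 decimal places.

Pairwise Hamming distances:
  Hylo_gracilis vs Ficto_pallida: 1
  Hylo_gracilis vs Ictero_rubra: 4
  Hylo_gracilis vs Ao_montana: 4
  Ficto_pallida vs Ictero_rubra: 4
  Ficto_pallida vs Ao_montana: 5
  Ictero_rubra vs Ao_montana: 8
The smallest is 1 mismatch, between Hylo_gracilis and Ficto_pallida; p = 1/11 = 0.091.

0.091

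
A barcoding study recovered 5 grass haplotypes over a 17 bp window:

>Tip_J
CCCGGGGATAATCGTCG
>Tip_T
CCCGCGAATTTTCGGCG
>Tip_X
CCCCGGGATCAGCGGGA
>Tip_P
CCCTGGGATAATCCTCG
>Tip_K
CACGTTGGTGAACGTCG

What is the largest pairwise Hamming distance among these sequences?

10

Pairwise Hamming distances:
  Tip_J vs Tip_T: 5
  Tip_J vs Tip_X: 6
  Tip_J vs Tip_P: 2
  Tip_J vs Tip_K: 6
  Tip_T vs Tip_X: 8
  Tip_T vs Tip_P: 7
  Tip_T vs Tip_K: 9
  Tip_X vs Tip_P: 7
  Tip_X vs Tip_K: 10
  Tip_P vs Tip_K: 8
The largest is 10, between Tip_X and Tip_K.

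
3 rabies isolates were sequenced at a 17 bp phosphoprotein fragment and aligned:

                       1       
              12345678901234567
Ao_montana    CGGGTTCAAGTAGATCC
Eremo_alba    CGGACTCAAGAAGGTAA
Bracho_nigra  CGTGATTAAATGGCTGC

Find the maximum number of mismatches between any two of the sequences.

10

Pairwise Hamming distances:
  Ao_montana vs Eremo_alba: 6
  Ao_montana vs Bracho_nigra: 7
  Eremo_alba vs Bracho_nigra: 10
The largest is 10, between Eremo_alba and Bracho_nigra.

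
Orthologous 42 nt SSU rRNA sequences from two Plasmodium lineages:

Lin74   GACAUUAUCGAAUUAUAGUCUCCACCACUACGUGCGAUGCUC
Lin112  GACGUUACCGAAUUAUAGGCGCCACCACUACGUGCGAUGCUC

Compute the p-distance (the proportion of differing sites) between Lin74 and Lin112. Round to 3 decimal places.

Differing sites — 4:A/G; 8:U/C; 19:U/G; 21:U/G.
There are 4 differences over 42 sites, so p = 4/42 = 0.095.

0.095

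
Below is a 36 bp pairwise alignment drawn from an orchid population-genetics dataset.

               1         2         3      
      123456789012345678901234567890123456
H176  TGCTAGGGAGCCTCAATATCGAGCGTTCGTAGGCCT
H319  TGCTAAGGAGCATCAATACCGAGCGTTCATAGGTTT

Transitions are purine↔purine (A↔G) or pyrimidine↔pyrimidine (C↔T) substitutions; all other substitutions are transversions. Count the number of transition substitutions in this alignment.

5

Mismatches occur at site 6 (G/A, transition), site 12 (C/A, transversion), site 19 (T/C, transition), site 29 (G/A, transition), site 34 (C/T, transition), site 35 (C/T, transition).
Of the 6 differences, 5 transitions and 1 transversion, so the answer is 5.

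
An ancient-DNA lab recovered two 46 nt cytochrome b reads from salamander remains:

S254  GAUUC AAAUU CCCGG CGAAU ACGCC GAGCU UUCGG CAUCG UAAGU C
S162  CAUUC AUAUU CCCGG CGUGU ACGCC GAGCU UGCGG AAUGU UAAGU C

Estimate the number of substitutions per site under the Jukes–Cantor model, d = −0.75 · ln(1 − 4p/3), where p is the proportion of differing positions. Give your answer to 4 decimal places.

0.1979

Mismatches occur at site 1 (G→C), site 7 (A→U), site 18 (A→U), site 19 (A→G), site 32 (U→G), site 36 (C→A), site 39 (C→G), site 40 (G→U).
p = 8/46 = 0.173913.
d = −0.75 · ln(1 − (4/3)·0.173913) = −0.75 · ln(0.768116) = −0.75 · (-0.263815) = 0.1979.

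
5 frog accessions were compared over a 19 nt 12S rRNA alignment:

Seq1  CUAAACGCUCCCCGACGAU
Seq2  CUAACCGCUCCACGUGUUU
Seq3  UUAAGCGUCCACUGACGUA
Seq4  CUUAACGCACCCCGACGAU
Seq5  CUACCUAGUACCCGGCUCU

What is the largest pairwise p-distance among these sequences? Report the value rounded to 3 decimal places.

0.737

Pairwise Hamming distances:
  Seq1 vs Seq2: 6
  Seq1 vs Seq3: 8
  Seq1 vs Seq4: 2
  Seq1 vs Seq5: 9
  Seq2 vs Seq3: 11
  Seq2 vs Seq4: 8
  Seq2 vs Seq5: 9
  Seq3 vs Seq4: 9
  Seq3 vs Seq5: 14
  Seq4 vs Seq5: 11
The largest is 14 mismatches, between Seq3 and Seq5; p = 14/19 = 0.737.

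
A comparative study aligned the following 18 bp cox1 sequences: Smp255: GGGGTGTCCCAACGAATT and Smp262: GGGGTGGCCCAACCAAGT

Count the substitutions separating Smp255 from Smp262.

The sequences differ at positions 7 (T/G), 14 (G/C), 17 (T/G).
That gives 3 mismatches out of 18 aligned sites, so the Hamming distance is 3.

3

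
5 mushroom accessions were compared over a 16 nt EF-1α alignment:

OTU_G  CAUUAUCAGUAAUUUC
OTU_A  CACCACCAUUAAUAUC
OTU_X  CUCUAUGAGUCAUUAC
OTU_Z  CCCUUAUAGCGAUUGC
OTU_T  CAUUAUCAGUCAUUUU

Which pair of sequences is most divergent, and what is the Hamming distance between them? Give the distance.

10

Pairwise Hamming distances:
  OTU_G vs OTU_A: 5
  OTU_G vs OTU_X: 5
  OTU_G vs OTU_Z: 8
  OTU_G vs OTU_T: 2
  OTU_A vs OTU_X: 8
  OTU_A vs OTU_Z: 10
  OTU_A vs OTU_T: 7
  OTU_X vs OTU_Z: 7
  OTU_X vs OTU_T: 5
  OTU_Z vs OTU_T: 9
The largest is 10, between OTU_A and OTU_Z.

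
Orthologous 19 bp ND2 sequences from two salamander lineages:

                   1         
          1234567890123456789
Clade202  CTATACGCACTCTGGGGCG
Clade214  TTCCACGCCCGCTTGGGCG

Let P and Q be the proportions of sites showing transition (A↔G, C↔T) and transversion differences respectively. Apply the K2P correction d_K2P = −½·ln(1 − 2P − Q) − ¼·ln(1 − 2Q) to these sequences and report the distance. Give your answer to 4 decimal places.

Mismatches occur at site 1 (C→T, transition), site 3 (A→C, transversion), site 4 (T→C, transition), site 9 (A→C, transversion), site 11 (T→G, transversion), site 14 (G→T, transversion).
Of the 6 differences, 2 transitions and 4 transversions over 19 sites: P = 2/19 = 0.105263, Q = 4/19 = 0.210526.
d = −0.5·ln(0.578948) − 0.25·ln(0.578948) = −0.5·(-0.546543) − 0.25·(-0.546543) = 0.4099.

0.4099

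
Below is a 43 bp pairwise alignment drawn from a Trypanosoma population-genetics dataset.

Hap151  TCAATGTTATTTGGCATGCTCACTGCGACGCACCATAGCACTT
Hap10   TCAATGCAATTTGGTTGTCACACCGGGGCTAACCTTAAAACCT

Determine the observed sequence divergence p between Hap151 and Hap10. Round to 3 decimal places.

0.372

Differing sites — 7:T/C; 8:T/A; 15:C/T; 16:A/T; 17:T/G; 18:G/T; 20:T/A; 24:T/C; 26:C/G; 28:A/G; 30:G/T; 31:C/A; 35:A/T; 38:G/A; 39:C/A; 42:T/C.
There are 16 differences over 43 sites, so p = 16/43 = 0.372.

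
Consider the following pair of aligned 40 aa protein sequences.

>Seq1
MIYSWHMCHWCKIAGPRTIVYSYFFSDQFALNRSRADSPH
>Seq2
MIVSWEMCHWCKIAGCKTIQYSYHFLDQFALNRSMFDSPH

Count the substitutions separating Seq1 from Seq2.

Differing sites — 3:Y/V; 6:H/E; 16:P/C; 17:R/K; 20:V/Q; 24:F/H; 26:S/L; 35:R/M; 36:A/F.
That gives 9 mismatches out of 40 aligned sites, so the Hamming distance is 9.

9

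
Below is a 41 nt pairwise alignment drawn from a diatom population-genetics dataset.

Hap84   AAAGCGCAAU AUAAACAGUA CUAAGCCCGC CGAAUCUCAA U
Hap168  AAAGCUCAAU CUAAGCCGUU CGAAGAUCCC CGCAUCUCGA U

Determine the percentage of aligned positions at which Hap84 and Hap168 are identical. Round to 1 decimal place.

73.2%

Mismatches occur at site 6 (G/U), site 11 (A/C), site 15 (A/G), site 17 (A/C), site 20 (A/U), site 22 (U/G), site 26 (C/A), site 27 (C/U), site 29 (G/C), site 33 (A/C), site 39 (A/G).
30 of the 41 sites match, so the percent identity is 30/41 × 100 = 73.2%.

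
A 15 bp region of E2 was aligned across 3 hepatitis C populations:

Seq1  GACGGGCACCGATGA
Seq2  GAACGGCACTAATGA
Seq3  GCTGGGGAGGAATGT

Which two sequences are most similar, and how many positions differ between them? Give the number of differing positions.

Pairwise Hamming distances:
  Seq1 vs Seq2: 4
  Seq1 vs Seq3: 7
  Seq2 vs Seq3: 7
The smallest is 4, between Seq1 and Seq2.

4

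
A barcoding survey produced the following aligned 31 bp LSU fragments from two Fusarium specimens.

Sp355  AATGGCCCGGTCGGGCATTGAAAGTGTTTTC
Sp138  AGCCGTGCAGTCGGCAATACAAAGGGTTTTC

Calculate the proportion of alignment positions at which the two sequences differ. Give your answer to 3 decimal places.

0.355

The sequences differ at positions 2 (A/G), 3 (T/C), 4 (G/C), 6 (C/T), 7 (C/G), 9 (G/A), 15 (G/C), 16 (C/A), 19 (T/A), 20 (G/C), 25 (T/G).
There are 11 differences over 31 sites, so p = 11/31 = 0.355.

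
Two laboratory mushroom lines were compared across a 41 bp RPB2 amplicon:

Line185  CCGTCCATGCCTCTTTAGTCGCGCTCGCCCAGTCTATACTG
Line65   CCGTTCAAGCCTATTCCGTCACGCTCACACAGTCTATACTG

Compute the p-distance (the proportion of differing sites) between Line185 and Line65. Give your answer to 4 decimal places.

0.1951

Differing sites — 5:C/T; 8:T/A; 13:C/A; 16:T/C; 17:A/C; 21:G/A; 27:G/A; 29:C/A.
There are 8 differences over 41 sites, so p = 8/41 = 0.1951.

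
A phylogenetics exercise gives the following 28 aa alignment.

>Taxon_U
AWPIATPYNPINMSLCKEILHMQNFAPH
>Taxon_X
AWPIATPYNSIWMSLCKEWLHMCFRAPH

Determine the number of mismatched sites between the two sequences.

6

Differing sites — 10:P/S; 12:N/W; 19:I/W; 23:Q/C; 24:N/F; 25:F/R.
That gives 6 mismatches out of 28 aligned sites, so the Hamming distance is 6.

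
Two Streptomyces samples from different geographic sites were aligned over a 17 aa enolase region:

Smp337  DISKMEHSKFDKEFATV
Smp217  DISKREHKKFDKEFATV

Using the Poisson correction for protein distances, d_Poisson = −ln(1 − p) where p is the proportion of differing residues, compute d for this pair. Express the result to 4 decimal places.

0.1252

The sequences differ at positions 5 (M/R), 8 (S/K).
p = 2/17 = 0.117647.
d = −ln(1 − 0.117647) = −ln(0.882353) = 0.1252.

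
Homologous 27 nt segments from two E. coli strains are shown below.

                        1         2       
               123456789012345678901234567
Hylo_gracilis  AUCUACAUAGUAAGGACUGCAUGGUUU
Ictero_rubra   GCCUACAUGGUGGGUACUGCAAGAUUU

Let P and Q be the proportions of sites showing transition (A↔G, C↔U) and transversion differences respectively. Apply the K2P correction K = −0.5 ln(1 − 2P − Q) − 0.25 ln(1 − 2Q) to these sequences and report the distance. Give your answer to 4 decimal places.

0.4055

Differing sites — 1:A/G (Ti); 2:U/C (Ti); 9:A/G (Ti); 12:A/G (Ti); 13:A/G (Ti); 15:G/U (Tv); 22:U/A (Tv); 24:G/A (Ti).
Of the 8 differences, 6 transitions and 2 transversions over 27 sites: P = 6/27 = 0.222222, Q = 2/27 = 0.074074.
d = −0.5·ln(0.481482) − 0.25·ln(0.851852) = −0.5·(-0.730886) − 0.25·(-0.160342) = 0.4055.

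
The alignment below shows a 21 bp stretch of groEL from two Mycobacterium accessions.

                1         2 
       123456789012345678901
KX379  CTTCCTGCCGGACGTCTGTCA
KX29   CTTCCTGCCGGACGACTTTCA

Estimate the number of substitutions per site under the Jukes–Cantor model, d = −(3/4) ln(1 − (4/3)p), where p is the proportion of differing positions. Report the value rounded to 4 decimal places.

0.1019

The sequences differ at positions 15 (T/A), 18 (G/T).
p = 2/21 = 0.095238.
d = −0.75 · ln(1 − (4/3)·0.095238) = −0.75 · ln(0.873016) = −0.75 · (-0.135801) = 0.1019.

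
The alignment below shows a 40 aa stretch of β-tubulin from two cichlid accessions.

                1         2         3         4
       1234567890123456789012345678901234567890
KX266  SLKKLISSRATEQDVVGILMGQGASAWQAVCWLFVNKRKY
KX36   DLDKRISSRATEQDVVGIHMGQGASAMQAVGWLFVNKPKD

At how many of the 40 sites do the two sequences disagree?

8

The sequences differ at positions 1 (S/D), 3 (K/D), 5 (L/R), 19 (L/H), 27 (W/M), 31 (C/G), 38 (R/P), 40 (Y/D).
That gives 8 mismatches out of 40 aligned sites, so the Hamming distance is 8.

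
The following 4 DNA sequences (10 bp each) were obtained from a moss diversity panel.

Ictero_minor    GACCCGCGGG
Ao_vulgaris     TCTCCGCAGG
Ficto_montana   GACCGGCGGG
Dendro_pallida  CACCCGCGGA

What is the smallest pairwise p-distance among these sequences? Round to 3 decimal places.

0.100

Pairwise Hamming distances:
  Ictero_minor vs Ao_vulgaris: 4
  Ictero_minor vs Ficto_montana: 1
  Ictero_minor vs Dendro_pallida: 2
  Ao_vulgaris vs Ficto_montana: 5
  Ao_vulgaris vs Dendro_pallida: 5
  Ficto_montana vs Dendro_pallida: 3
The smallest is 1 mismatch, between Ictero_minor and Ficto_montana; p = 1/10 = 0.100.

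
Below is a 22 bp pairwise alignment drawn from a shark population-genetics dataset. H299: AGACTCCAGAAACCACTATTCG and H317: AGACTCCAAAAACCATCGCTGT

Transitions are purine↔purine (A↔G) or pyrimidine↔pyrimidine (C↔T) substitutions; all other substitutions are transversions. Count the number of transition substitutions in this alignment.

5

The sequences differ at positions 9 (G/A, transition), 16 (C/T, transition), 17 (T/C, transition), 18 (A/G, transition), 19 (T/C, transition), 21 (C/G, transversion), 22 (G/T, transversion).
Of the 7 differences, 5 transitions and 2 transversions, so the answer is 5.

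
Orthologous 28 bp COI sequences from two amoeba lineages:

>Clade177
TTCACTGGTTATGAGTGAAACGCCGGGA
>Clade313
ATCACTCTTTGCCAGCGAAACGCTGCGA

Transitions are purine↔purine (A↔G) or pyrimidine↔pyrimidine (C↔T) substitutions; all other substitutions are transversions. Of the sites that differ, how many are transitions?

Mismatches occur at site 1 (T↔A, transversion), site 7 (G↔C, transversion), site 8 (G↔T, transversion), site 11 (A↔G, transition), site 12 (T↔C, transition), site 13 (G↔C, transversion), site 16 (T↔C, transition), site 24 (C↔T, transition), site 26 (G↔C, transversion).
Of the 9 differences, 4 transitions and 5 transversions, so the answer is 4.

4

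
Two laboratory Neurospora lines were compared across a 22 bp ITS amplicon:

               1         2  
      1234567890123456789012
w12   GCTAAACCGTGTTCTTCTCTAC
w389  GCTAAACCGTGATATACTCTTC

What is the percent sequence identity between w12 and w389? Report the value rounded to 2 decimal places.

81.82%

Differing sites — 12:T/A; 14:C/A; 16:T/A; 21:A/T.
18 of the 22 sites match, so the percent identity is 18/22 × 100 = 81.82%.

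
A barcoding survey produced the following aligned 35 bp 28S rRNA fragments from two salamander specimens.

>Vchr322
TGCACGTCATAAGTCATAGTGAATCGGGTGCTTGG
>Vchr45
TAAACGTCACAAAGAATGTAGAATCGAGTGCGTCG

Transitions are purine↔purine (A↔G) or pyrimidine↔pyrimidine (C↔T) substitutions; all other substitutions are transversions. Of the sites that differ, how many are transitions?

5

Mismatches occur at site 2 (G/A, transition), site 3 (C/A, transversion), site 10 (T/C, transition), site 13 (G/A, transition), site 14 (T/G, transversion), site 15 (C/A, transversion), site 18 (A/G, transition), site 19 (G/T, transversion), site 20 (T/A, transversion), site 27 (G/A, transition), site 32 (T/G, transversion), site 34 (G/C, transversion).
Of the 12 differences, 5 transitions and 7 transversions, so the answer is 5.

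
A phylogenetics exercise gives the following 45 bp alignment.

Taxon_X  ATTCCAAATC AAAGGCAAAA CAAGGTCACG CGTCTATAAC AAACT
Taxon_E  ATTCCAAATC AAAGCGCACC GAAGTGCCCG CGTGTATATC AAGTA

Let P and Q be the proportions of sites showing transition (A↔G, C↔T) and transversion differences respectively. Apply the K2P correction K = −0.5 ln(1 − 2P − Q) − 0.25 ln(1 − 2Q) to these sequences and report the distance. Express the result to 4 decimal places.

0.4102

The sequences differ at positions 15 (G/C, transversion), 16 (C/G, transversion), 17 (A/C, transversion), 19 (A/C, transversion), 20 (A/C, transversion), 21 (C/G, transversion), 25 (G/T, transversion), 26 (T/G, transversion), 28 (A/C, transversion), 34 (C/G, transversion), 39 (A/T, transversion), 43 (A/G, transition), 44 (C/T, transition), 45 (T/A, transversion).
Of the 14 differences, 2 transitions and 12 transversions over 45 sites: P = 2/45 = 0.044444, Q = 12/45 = 0.266667.
d = −0.5·ln(0.644445) − 0.25·ln(0.466666) = −0.5·(-0.439366) − 0.25·(-0.762141) = 0.4102.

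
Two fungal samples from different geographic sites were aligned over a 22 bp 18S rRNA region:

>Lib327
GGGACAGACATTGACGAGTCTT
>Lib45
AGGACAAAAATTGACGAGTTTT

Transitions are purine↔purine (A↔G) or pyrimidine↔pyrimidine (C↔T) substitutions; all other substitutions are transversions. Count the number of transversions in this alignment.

The sequences differ at positions 1 (G/A, transition), 7 (G/A, transition), 9 (C/A, transversion), 20 (C/T, transition).
Of the 4 differences, 3 transitions and 1 transversion, so the answer is 1.

1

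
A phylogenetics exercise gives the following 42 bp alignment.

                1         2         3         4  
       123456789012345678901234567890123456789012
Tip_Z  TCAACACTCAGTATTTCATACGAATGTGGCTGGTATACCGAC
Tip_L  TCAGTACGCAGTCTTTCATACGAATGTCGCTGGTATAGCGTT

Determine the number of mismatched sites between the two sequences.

Differing sites — 4:A/G; 5:C/T; 8:T/G; 13:A/C; 28:G/C; 38:C/G; 41:A/T; 42:C/T.
That gives 8 mismatches out of 42 aligned sites, so the Hamming distance is 8.

8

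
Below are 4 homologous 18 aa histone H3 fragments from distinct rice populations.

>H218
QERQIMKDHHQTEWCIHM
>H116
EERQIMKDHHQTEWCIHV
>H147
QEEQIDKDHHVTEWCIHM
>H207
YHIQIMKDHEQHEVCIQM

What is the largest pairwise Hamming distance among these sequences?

Pairwise Hamming distances:
  H218 vs H116: 2
  H218 vs H147: 3
  H218 vs H207: 7
  H116 vs H147: 5
  H116 vs H207: 8
  H147 vs H207: 9
The largest is 9, between H147 and H207.

9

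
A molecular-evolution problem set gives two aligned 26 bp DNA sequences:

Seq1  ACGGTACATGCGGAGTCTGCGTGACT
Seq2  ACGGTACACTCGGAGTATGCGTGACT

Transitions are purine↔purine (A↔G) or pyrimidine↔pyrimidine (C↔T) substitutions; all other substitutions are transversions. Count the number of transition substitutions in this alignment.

Mismatches occur at site 9 (T↔C, transition), site 10 (G↔T, transversion), site 17 (C↔A, transversion).
Of the 3 differences, 1 transition and 2 transversions, so the answer is 1.

1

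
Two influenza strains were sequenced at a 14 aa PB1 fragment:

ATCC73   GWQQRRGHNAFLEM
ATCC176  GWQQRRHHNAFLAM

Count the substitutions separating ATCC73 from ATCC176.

2

Mismatches occur at site 7 (G/H), site 13 (E/A).
That gives 2 mismatches out of 14 aligned sites, so the Hamming distance is 2.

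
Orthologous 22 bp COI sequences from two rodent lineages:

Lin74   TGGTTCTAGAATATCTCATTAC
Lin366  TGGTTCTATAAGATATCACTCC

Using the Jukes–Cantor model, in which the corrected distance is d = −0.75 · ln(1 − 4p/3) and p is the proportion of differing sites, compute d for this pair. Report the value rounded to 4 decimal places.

Differing sites — 9:G/T; 12:T/G; 15:C/A; 19:T/C; 21:A/C.
p = 5/22 = 0.227273.
d = −0.75 · ln(1 − (4/3)·0.227273) = −0.75 · ln(0.696969) = −0.75 · (-0.361014) = 0.2708.

0.2708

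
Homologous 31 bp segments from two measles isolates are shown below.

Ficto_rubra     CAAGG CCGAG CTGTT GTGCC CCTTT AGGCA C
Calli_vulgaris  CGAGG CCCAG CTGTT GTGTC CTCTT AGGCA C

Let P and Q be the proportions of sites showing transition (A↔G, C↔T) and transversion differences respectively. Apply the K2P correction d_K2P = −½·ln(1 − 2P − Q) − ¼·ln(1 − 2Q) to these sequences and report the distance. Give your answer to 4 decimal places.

0.1881

The sequences differ at positions 2 (A/G, transition), 8 (G/C, transversion), 19 (C/T, transition), 22 (C/T, transition), 23 (T/C, transition).
Of the 5 differences, 4 transitions and 1 transversion over 31 sites: P = 4/31 = 0.129032, Q = 1/31 = 0.032258.
d = −0.5·ln(0.709678) − 0.25·ln(0.935484) = −0.5·(-0.342944) − 0.25·(-0.066691) = 0.1881.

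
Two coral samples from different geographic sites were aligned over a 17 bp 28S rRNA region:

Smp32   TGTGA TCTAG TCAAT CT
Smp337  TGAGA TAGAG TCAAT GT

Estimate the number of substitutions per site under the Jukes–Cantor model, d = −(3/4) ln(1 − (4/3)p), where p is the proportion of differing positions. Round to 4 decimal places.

0.2824

The sequences differ at positions 3 (T/A), 7 (C/A), 8 (T/G), 16 (C/G).
p = 4/17 = 0.235294.
d = −0.75 · ln(1 − (4/3)·0.235294) = −0.75 · ln(0.686275) = −0.75 · (-0.376477) = 0.2824.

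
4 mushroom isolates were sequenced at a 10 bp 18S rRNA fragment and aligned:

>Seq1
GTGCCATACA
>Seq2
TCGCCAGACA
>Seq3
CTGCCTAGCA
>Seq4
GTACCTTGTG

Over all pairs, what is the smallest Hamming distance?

3

Pairwise Hamming distances:
  Seq1 vs Seq2: 3
  Seq1 vs Seq3: 4
  Seq1 vs Seq4: 5
  Seq2 vs Seq3: 5
  Seq2 vs Seq4: 8
  Seq3 vs Seq4: 5
The smallest is 3, between Seq1 and Seq2.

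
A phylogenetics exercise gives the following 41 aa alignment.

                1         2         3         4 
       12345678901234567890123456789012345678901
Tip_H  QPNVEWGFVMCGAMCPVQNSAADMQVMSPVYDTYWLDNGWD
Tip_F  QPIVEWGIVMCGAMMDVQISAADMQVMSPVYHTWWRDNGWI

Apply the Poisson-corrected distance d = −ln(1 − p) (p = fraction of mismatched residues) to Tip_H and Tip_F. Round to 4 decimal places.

The sequences differ at positions 3 (N/I), 8 (F/I), 15 (C/M), 16 (P/D), 19 (N/I), 32 (D/H), 34 (Y/W), 36 (L/R), 41 (D/I).
p = 9/41 = 0.219512.
d = −ln(1 − 0.219512) = −ln(0.780488) = 0.2478.

0.2478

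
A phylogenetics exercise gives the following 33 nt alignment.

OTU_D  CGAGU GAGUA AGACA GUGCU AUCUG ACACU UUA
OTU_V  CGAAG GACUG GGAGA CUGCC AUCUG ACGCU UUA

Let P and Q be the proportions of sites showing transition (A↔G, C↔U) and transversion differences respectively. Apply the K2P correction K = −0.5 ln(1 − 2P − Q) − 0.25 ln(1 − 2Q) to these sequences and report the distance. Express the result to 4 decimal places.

The sequences differ at positions 4 (G/A, transition), 5 (U/G, transversion), 8 (G/C, transversion), 10 (A/G, transition), 11 (A/G, transition), 14 (C/G, transversion), 16 (G/C, transversion), 20 (U/C, transition), 28 (A/G, transition).
Of the 9 differences, 5 transitions and 4 transversions over 33 sites: P = 5/33 = 0.151515, Q = 4/33 = 0.121212.
d = −0.5·ln(0.575758) − 0.25·ln(0.757576) = −0.5·(-0.552068) − 0.25·(-0.277631) = 0.3454.

0.3454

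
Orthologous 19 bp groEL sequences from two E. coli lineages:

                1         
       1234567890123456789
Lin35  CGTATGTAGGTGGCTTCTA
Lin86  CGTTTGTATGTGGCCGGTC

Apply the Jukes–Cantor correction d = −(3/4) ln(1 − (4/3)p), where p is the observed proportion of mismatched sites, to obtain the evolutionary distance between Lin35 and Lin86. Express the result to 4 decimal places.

The sequences differ at positions 4 (A/T), 9 (G/T), 15 (T/C), 16 (T/G), 17 (C/G), 19 (A/C).
p = 6/19 = 0.315789.
d = −0.75 · ln(1 − (4/3)·0.315789) = −0.75 · ln(0.578948) = −0.75 · (-0.546543) = 0.4099.

0.4099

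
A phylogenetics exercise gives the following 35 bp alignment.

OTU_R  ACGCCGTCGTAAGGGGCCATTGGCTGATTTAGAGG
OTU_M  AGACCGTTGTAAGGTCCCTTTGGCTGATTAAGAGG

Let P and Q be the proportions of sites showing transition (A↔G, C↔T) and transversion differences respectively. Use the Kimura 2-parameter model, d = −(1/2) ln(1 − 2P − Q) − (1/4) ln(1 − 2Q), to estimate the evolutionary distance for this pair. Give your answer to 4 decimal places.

0.2327

Differing sites — 2:C/G (Tv); 3:G/A (Ti); 8:C/T (Ti); 15:G/T (Tv); 16:G/C (Tv); 19:A/T (Tv); 30:T/A (Tv).
Of the 7 differences, 2 transitions and 5 transversions over 35 sites: P = 2/35 = 0.057143, Q = 5/35 = 0.142857.
d = −0.5·ln(0.742857) − 0.25·ln(0.714286) = −0.5·(-0.297252) − 0.25·(-0.336472) = 0.2327.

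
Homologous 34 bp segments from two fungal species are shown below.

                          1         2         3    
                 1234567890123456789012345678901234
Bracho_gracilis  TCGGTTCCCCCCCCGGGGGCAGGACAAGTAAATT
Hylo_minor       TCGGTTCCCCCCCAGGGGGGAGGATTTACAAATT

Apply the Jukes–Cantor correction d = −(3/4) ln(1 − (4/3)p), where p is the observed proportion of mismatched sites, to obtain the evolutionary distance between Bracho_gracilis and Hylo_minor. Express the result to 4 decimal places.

0.2407

The sequences differ at positions 14 (C/A), 20 (C/G), 25 (C/T), 26 (A/T), 27 (A/T), 28 (G/A), 29 (T/C).
p = 7/34 = 0.205882.
d = −0.75 · ln(1 − (4/3)·0.205882) = −0.75 · ln(0.725491) = −0.75 · (-0.320907) = 0.2407.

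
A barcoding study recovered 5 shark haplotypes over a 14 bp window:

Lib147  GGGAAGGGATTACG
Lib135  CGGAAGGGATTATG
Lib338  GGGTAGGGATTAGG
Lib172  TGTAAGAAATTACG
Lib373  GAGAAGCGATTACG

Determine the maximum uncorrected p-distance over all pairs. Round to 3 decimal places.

0.429

Pairwise Hamming distances:
  Lib147 vs Lib135: 2
  Lib147 vs Lib338: 2
  Lib147 vs Lib172: 4
  Lib147 vs Lib373: 2
  Lib135 vs Lib338: 3
  Lib135 vs Lib172: 5
  Lib135 vs Lib373: 4
  Lib338 vs Lib172: 6
  Lib338 vs Lib373: 4
  Lib172 vs Lib373: 5
The largest is 6 mismatches, between Lib338 and Lib172; p = 6/14 = 0.429.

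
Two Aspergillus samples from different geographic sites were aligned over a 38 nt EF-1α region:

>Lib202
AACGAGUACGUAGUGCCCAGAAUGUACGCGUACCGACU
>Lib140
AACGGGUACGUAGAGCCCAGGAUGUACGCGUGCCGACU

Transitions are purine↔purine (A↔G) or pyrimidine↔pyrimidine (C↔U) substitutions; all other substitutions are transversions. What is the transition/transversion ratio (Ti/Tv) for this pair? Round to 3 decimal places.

Differing sites — 5:A/G (Ti); 14:U/A (Tv); 21:A/G (Ti); 32:A/G (Ti).
Of the 4 differences, 3 transitions and 1 transversion, so Ti/Tv = 3/1 = 3.000.

3.000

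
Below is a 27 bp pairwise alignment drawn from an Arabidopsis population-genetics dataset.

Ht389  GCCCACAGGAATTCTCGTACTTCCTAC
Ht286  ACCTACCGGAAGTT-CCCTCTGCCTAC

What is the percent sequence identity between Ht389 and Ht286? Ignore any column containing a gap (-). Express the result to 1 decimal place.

65.4%

Excluding the 1 gap column leaves 26 comparable sites.
Mismatches occur at site 1 (G→A), site 4 (C→T), site 7 (A→C), site 12 (T→G), site 14 (C→T), site 17 (G→C), site 18 (T→C), site 19 (A→T), site 22 (T→G).
17 of the 26 comparable sites match, so the percent identity is 17/26 × 100 = 65.4%.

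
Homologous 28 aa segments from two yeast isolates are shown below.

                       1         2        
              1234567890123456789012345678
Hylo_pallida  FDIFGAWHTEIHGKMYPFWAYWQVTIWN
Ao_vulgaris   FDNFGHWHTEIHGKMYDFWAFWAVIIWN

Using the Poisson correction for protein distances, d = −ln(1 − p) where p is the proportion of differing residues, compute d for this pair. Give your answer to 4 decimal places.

0.2412

Mismatches occur at site 3 (I↔N), site 6 (A↔H), site 17 (P↔D), site 21 (Y↔F), site 23 (Q↔A), site 25 (T↔I).
p = 6/28 = 0.214286.
d = −ln(1 − 0.214286) = −ln(0.785714) = 0.2412.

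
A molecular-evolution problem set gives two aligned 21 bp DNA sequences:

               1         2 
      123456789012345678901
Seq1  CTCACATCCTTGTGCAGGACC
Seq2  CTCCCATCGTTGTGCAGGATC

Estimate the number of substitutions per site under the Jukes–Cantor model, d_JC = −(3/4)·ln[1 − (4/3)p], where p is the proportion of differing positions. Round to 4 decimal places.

0.1585

Differing sites — 4:A/C; 9:C/G; 20:C/T.
p = 3/21 = 0.142857.
d = −0.75 · ln(1 − (4/3)·0.142857) = −0.75 · ln(0.809524) = −0.75 · (-0.211309) = 0.1585.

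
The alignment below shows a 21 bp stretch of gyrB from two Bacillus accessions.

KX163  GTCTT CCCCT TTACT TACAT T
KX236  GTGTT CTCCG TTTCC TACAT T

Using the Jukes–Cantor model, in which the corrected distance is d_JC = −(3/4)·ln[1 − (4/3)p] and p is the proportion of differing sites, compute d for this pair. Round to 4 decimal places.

The sequences differ at positions 3 (C/G), 7 (C/T), 10 (T/G), 13 (A/T), 15 (T/C).
p = 5/21 = 0.238095.
d = −0.75 · ln(1 − (4/3)·0.238095) = −0.75 · ln(0.682540) = −0.75 · (-0.381934) = 0.2865.

0.2865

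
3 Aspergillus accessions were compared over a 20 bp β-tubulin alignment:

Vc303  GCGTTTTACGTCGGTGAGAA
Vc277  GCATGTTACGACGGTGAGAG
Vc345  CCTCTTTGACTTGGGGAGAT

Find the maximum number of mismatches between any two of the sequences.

11

Pairwise Hamming distances:
  Vc303 vs Vc277: 4
  Vc303 vs Vc345: 9
  Vc277 vs Vc345: 11
The largest is 11, between Vc277 and Vc345.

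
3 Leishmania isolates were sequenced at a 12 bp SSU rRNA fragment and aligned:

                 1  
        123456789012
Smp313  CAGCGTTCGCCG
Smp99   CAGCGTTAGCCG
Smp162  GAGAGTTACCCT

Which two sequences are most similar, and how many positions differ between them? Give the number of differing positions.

Pairwise Hamming distances:
  Smp313 vs Smp99: 1
  Smp313 vs Smp162: 5
  Smp99 vs Smp162: 4
The smallest is 1, between Smp313 and Smp99.

1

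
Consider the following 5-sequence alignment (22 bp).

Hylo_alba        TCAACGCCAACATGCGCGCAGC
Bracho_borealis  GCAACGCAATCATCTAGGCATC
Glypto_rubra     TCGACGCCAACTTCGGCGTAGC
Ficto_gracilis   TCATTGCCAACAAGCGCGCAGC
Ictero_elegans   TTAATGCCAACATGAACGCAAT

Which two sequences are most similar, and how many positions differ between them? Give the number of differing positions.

Pairwise Hamming distances:
  Hylo_alba vs Bracho_borealis: 8
  Hylo_alba vs Glypto_rubra: 5
  Hylo_alba vs Ficto_gracilis: 3
  Hylo_alba vs Ictero_elegans: 6
  Bracho_borealis vs Glypto_rubra: 10
  Bracho_borealis vs Ficto_gracilis: 11
  Bracho_borealis vs Ictero_elegans: 10
  Glypto_rubra vs Ficto_gracilis: 8
  Glypto_rubra vs Ictero_elegans: 10
  Ficto_gracilis vs Ictero_elegans: 7
The smallest is 3, between Hylo_alba and Ficto_gracilis.

3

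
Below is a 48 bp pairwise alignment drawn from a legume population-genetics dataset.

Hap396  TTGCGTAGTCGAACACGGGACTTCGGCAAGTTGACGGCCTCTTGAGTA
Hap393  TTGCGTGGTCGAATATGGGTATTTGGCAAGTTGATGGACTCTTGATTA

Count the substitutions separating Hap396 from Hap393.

9

Mismatches occur at site 7 (A↔G), site 14 (C↔T), site 16 (C↔T), site 20 (A↔T), site 21 (C↔A), site 24 (C↔T), site 35 (C↔T), site 38 (C↔A), site 46 (G↔T).
That gives 9 mismatches out of 48 aligned sites, so the Hamming distance is 9.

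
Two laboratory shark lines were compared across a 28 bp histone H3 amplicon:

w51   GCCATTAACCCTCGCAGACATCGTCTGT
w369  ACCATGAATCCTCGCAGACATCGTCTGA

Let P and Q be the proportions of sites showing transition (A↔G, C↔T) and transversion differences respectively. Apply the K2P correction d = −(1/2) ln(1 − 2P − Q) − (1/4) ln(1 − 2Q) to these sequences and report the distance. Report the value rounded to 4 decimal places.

0.1591

Differing sites — 1:G/A (Ti); 6:T/G (Tv); 9:C/T (Ti); 28:T/A (Tv).
Of the 4 differences, 2 transitions and 2 transversions over 28 sites: P = 2/28 = 0.071429, Q = 2/28 = 0.071429.
d = −0.5·ln(0.785713) − 0.25·ln(0.857142) = −0.5·(-0.241164) − 0.25·(-0.154152) = 0.1591.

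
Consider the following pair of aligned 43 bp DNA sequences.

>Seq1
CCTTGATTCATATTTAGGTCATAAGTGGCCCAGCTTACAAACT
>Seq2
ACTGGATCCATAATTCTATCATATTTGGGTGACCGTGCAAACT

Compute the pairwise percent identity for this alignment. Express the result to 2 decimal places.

65.12%

The sequences differ at positions 1 (C/A), 4 (T/G), 8 (T/C), 13 (T/A), 16 (A/C), 17 (G/T), 18 (G/A), 24 (A/T), 25 (G/T), 29 (C/G), 30 (C/T), 31 (C/G), 33 (G/C), 35 (T/G), 37 (A/G).
28 of the 43 sites match, so the percent identity is 28/43 × 100 = 65.12%.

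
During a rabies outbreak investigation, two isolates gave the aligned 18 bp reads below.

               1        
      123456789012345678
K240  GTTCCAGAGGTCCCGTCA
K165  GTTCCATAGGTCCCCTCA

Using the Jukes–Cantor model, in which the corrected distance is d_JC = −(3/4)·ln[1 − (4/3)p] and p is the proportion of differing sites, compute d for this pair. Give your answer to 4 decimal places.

Mismatches occur at site 7 (G→T), site 15 (G→C).
p = 2/18 = 0.111111.
d = −0.75 · ln(1 − (4/3)·0.111111) = −0.75 · ln(0.851852) = −0.75 · (-0.160342) = 0.1203.

0.1203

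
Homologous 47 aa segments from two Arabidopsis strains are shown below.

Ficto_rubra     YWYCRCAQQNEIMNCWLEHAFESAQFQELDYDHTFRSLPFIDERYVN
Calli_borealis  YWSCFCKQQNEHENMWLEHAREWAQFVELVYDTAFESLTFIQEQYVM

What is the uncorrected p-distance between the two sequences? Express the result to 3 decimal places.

Mismatches occur at site 3 (Y/S), site 5 (R/F), site 7 (A/K), site 12 (I/H), site 13 (M/E), site 15 (C/M), site 21 (F/R), site 23 (S/W), site 27 (Q/V), site 30 (D/V), site 33 (H/T), site 34 (T/A), site 36 (R/E), site 39 (P/T), site 42 (D/Q), site 44 (R/Q), site 47 (N/M).
There are 17 differences over 47 sites, so p = 17/47 = 0.362.

0.362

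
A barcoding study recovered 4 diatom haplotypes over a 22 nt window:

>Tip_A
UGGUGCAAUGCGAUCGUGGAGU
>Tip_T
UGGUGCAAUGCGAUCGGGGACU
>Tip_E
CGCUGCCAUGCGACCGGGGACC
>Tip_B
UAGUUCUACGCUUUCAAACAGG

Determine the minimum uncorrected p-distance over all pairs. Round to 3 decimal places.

0.091

Pairwise Hamming distances:
  Tip_A vs Tip_T: 2
  Tip_A vs Tip_E: 7
  Tip_A vs Tip_B: 11
  Tip_T vs Tip_E: 5
  Tip_T vs Tip_B: 12
  Tip_E vs Tip_B: 15
The smallest is 2 mismatches, between Tip_A and Tip_T; p = 2/22 = 0.091.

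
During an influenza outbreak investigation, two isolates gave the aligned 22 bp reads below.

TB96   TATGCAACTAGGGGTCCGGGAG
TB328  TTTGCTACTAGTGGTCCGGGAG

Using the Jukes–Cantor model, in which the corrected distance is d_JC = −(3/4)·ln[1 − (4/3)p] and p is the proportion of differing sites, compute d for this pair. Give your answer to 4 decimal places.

0.1505

Mismatches occur at site 2 (A↔T), site 6 (A↔T), site 12 (G↔T).
p = 3/22 = 0.136364.
d = −0.75 · ln(1 − (4/3)·0.136364) = −0.75 · ln(0.818181) = −0.75 · (-0.200672) = 0.1505.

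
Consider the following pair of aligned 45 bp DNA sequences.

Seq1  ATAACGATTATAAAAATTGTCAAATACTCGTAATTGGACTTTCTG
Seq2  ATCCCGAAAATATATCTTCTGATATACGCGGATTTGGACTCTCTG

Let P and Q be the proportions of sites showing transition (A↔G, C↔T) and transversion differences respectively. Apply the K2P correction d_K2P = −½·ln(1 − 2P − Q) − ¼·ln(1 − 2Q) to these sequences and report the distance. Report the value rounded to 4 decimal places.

Mismatches occur at site 3 (A↔C, transversion), site 4 (A↔C, transversion), site 8 (T↔A, transversion), site 9 (T↔A, transversion), site 13 (A↔T, transversion), site 15 (A↔T, transversion), site 16 (A↔C, transversion), site 19 (G↔C, transversion), site 21 (C↔G, transversion), site 23 (A↔T, transversion), site 28 (T↔G, transversion), site 31 (T↔G, transversion), site 33 (A↔T, transversion), site 41 (T↔C, transition).
Of the 14 differences, 1 transition and 13 transversions over 45 sites: P = 1/45 = 0.022222, Q = 13/45 = 0.288889.
d = −0.5·ln(0.666667) − 0.25·ln(0.422222) = −0.5·(-0.405465) − 0.25·(-0.862224) = 0.4183.

0.4183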